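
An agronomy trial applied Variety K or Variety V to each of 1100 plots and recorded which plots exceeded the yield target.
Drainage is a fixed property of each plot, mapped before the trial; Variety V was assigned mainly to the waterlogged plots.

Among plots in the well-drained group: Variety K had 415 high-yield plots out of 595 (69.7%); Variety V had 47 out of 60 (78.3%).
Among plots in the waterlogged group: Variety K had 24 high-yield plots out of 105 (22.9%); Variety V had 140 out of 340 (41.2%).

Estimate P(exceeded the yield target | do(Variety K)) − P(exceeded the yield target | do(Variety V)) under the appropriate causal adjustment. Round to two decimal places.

-0.13

Variety V is higher inside every field drainage stratum but Variety K is higher in aggregate. Whether to stratify depends on how field drainage relates to the variety.
Field drainage is set before the variety has any effect — it is not caused by the variety — and it independently drives the outcome. That makes it a confounder, so the causal comparison is within field drainage levels.
Adjusting over the population distribution of field drainage: 0.595·(0.697−0.783) + 0.405·(0.229−0.412) = -0.125.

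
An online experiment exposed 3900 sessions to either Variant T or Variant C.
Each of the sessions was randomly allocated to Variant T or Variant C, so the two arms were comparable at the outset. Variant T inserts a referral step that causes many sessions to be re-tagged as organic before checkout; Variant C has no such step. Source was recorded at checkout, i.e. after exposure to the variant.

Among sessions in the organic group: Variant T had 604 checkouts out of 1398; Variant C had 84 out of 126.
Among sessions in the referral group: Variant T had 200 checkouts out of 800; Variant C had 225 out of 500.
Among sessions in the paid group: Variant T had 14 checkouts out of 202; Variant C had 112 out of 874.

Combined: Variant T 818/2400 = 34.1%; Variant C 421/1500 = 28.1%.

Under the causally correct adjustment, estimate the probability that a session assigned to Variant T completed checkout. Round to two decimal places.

Traffic source is downstream of the variant. One should not condition on a consequence of treatment, so the overall rates are the right comparison.
So P(outcome | do(Variant T)) is just the pooled rate for Variant T: 818/2400 = 0.341.

0.34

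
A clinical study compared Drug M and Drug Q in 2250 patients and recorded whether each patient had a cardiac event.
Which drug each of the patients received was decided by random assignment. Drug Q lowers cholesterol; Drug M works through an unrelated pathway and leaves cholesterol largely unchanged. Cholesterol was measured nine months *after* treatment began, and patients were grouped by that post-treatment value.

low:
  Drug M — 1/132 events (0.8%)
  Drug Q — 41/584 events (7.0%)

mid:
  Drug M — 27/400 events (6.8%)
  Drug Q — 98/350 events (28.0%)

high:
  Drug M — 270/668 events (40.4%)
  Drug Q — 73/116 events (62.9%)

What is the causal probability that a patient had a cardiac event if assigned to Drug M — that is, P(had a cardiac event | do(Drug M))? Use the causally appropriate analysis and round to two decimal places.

Within every cholesterol level Drug M has the lower rate, yet pooled Drug Q does — Simpson's reversal.
Cholesterol is downstream of the drug. One should not condition on a consequence of treatment, so the overall rates are the right comparison.
So P(outcome | do(Drug M)) is just the pooled rate for Drug M: 298/1200 = 0.248.

0.25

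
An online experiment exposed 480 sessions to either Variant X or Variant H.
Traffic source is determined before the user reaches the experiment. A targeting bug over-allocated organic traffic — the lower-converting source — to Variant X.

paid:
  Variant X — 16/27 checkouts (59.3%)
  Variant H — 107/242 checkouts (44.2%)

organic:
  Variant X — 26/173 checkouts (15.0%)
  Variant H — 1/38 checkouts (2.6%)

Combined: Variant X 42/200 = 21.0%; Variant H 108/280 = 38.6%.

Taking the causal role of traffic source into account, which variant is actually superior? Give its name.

Here traffic source is a common cause — it drives both which variant a case falls under and the outcome. The crude comparison mixes populations; the stratum-specific rates are the causally relevant ones.
Within each level — paid: 59.3% vs 44.2%; organic: 15.0% vs 2.6% — Variant X is higher every time.

Variant X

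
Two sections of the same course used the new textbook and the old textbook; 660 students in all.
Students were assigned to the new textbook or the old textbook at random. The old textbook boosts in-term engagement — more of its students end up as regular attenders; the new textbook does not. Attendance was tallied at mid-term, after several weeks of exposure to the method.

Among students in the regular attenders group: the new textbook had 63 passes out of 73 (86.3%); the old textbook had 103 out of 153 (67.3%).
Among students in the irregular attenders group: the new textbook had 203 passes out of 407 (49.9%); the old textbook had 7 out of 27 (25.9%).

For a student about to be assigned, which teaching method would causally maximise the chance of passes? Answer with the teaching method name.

Mid-term attendance is downstream of the teaching method. One should not condition on a consequence of treatment, so the overall rates are the right comparison.
Pooled: the new textbook 55.4% vs the old textbook 61.1%; the old textbook is higher overall.

the old textbook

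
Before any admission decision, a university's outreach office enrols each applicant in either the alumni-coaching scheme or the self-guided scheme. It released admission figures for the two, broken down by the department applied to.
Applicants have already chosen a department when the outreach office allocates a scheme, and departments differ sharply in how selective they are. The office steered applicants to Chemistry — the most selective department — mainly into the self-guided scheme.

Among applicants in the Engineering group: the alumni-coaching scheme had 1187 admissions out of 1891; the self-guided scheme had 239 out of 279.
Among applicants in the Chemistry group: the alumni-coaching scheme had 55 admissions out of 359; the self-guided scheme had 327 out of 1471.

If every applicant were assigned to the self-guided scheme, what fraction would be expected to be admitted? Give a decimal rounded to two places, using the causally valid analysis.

The stratified and pooled comparisons disagree (the self-guided scheme wins within each department; the alumni-coaching scheme wins overall), so the answer turns on the causal role of department.
Here department is a common cause — it drives both which outreach scheme a case falls under and the outcome. The crude comparison mixes populations; the stratum-specific rates are the causally relevant ones.
Standardising the self-guided scheme to the population department mix: 0.542·239/279 + 0.458·327/1471 = 0.566.

0.57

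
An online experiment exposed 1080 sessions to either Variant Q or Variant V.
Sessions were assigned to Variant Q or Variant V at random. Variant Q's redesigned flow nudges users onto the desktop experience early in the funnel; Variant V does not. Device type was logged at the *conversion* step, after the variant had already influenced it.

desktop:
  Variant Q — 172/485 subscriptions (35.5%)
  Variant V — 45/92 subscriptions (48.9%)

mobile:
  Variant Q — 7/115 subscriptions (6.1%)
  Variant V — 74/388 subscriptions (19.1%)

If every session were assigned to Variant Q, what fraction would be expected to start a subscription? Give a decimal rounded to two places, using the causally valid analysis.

0.30

Device type here is a post-treatment variable shaped by the variant; conditioning on it would introduce bias rather than remove it. The overall comparison is the causal one.
So P(outcome | do(Variant Q)) is just the pooled rate for Variant Q: 179/600 = 0.298.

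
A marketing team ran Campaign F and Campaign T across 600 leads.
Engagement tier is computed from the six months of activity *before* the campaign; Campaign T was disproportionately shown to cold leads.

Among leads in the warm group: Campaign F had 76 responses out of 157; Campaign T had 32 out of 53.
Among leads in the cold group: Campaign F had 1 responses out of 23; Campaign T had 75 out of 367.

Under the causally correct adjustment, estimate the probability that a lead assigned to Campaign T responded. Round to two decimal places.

0.34

Within every engagement tier level Campaign T has the higher rate, yet pooled Campaign F does — Simpson's reversal.
Since engagement tier is a pre-existing factor (not a product of the campaign) and it affects the outcome on its own, it is a confounder. The stratified rates, not the pooled rate, identify the causal effect.
Standardising Campaign T to the population engagement tier mix: 0.350·32/53 + 0.650·75/367 = 0.344.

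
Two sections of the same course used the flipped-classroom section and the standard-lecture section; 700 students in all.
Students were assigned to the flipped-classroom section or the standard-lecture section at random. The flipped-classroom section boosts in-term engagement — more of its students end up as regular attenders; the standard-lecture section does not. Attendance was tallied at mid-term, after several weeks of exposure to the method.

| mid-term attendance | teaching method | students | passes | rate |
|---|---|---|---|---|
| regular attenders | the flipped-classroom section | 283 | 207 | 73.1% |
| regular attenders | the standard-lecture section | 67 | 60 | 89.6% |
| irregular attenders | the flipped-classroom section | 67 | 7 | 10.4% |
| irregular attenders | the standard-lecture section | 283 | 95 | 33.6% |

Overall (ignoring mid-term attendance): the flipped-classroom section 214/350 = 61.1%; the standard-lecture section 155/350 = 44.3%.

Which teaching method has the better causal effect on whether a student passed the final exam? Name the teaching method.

the flipped-classroom section

Mid-term attendance is recorded after the teaching method and is itself shifted by it — it sits on the causal path from teaching method to outcome. Conditioning on a mediator would strip out part of the effect we want; the pooled comparison gives the total causal effect.
Pooled: the flipped-classroom section 61.1% vs the standard-lecture section 44.3%; the flipped-classroom section is higher overall.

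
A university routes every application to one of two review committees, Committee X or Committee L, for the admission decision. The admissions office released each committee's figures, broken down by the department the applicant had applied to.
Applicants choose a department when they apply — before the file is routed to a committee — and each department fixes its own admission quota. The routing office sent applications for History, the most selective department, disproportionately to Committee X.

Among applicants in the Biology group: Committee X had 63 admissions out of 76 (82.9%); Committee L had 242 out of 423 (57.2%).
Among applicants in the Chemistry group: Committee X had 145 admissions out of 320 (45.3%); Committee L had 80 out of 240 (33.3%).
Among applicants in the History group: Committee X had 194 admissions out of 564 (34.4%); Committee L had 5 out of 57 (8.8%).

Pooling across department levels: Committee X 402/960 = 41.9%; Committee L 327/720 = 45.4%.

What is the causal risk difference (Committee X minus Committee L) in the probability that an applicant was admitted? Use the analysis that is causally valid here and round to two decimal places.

+0.21

Department differs across review committees for reasons unrelated to any effect of the review committee itself, and it separately predicts the outcome — a classic confounder. We must compare within department levels.
Adjusting over the population distribution of department: 0.297·(0.829−0.572) + 0.333·(0.453−0.333) + 0.370·(0.344−0.088) = +0.211.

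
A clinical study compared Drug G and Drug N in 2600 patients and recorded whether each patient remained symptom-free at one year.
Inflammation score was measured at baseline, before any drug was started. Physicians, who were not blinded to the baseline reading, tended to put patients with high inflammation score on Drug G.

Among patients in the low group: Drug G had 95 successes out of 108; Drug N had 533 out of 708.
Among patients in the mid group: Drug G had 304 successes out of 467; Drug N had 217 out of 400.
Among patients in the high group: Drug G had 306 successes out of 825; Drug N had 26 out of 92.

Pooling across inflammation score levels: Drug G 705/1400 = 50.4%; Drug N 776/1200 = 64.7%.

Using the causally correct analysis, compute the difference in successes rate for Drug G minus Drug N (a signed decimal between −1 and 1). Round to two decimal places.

+0.11

The imbalance in inflammation score arose from how patients were allocated, not from anything the drug did; and inflammation score independently affects the outcome. The pooled gap is confounded — condition on inflammation score.
Adjusting over the population distribution of inflammation score: 0.314·(0.880−0.753) + 0.333·(0.651−0.542) + 0.353·(0.371−0.283) = +0.107.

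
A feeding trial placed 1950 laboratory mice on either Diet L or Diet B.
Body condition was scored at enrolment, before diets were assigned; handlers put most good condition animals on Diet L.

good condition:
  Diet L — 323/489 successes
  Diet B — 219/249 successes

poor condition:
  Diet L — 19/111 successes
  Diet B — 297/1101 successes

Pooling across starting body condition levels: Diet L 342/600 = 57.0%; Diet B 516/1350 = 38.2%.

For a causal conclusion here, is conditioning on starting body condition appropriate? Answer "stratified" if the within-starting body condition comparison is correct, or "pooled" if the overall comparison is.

Diet B is higher inside every starting body condition stratum but Diet L is higher in aggregate. Whether to stratify depends on how starting body condition relates to the diet.
Since starting body condition is a pre-existing factor (not a product of the diet) and it affects the outcome on its own, it is a confounder. The stratified rates, not the pooled rate, identify the causal effect.
Within each level — good condition: 66.1% vs 88.0%; poor condition: 17.1% vs 27.0% — Diet B is higher every time.

stratified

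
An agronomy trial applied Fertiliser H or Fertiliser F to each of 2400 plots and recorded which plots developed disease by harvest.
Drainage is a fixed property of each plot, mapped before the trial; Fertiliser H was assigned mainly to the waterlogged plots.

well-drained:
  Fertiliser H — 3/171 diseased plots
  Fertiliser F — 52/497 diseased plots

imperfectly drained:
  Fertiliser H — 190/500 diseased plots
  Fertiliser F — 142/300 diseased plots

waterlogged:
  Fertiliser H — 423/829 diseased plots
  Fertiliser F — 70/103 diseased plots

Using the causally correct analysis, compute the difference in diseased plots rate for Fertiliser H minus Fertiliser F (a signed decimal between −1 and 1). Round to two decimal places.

-0.12

The imbalance in field drainage arose from how plots were allocated, not from anything the fertiliser did; and field drainage independently affects the outcome. The pooled gap is confounded — condition on field drainage.
Adjusting over the population distribution of field drainage: 0.278·(0.018−0.105) + 0.333·(0.380−0.473) + 0.388·(0.510−0.680) = -0.121.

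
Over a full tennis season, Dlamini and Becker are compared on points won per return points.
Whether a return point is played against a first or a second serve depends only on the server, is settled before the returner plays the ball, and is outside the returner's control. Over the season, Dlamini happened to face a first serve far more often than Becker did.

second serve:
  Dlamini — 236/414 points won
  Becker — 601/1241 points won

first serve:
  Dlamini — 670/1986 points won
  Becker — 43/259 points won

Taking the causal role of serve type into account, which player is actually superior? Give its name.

Dlamini

The serve type-specific comparison favours Dlamini throughout, but the pooled figures favour Becker. The question is whether to condition on serve type.
The imbalance in serve type arose from how return points were allocated, not from anything the player did; and serve type independently affects the outcome. The pooled gap is confounded — condition on serve type.
Within each level — second serve: 57.0% vs 48.4%; first serve: 33.7% vs 16.6% — Dlamini is higher every time.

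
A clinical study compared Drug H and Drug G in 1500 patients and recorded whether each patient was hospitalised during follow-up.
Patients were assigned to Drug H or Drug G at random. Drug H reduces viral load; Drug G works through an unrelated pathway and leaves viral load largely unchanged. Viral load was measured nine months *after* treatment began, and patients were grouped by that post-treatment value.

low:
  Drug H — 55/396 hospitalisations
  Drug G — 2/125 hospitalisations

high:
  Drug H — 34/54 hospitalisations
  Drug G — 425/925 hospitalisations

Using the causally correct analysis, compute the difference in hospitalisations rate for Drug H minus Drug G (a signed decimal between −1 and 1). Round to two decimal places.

-0.21

Within every viral load level Drug G has the lower rate, yet pooled Drug H does — Simpson's reversal.
The distribution of viral load is itself part of what the drug does — it is an intermediate outcome. Holding it fixed would remove that part of the effect; the total effect is the pooled difference.
The causal difference is the pooled difference: 0.198 − 0.407 = -0.209.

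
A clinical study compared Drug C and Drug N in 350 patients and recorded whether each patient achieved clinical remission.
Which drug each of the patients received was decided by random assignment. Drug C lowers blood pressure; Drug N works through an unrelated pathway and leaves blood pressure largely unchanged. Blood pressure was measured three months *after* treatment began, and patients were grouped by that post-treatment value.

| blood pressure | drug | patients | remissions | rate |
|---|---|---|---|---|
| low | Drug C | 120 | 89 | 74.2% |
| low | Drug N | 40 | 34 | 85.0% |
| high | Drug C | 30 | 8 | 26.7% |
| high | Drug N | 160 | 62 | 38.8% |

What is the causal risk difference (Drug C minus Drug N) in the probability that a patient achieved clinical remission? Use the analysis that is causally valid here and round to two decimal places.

The distribution of blood pressure is itself part of what the drug does — it is an intermediate outcome. Holding it fixed would remove that part of the effect; the total effect is the pooled difference.
The causal difference is the pooled difference: 0.647 − 0.480 = +0.167.

+0.17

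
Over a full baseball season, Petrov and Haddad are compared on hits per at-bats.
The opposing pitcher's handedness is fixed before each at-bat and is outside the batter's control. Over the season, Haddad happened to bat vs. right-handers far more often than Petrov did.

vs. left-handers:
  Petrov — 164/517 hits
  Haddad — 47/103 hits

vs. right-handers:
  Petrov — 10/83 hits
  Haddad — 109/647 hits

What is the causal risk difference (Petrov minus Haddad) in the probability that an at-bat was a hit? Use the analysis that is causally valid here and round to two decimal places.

-0.09

The pitcher handedness-specific comparison favours Haddad throughout, but the pooled figures favour Petrov. The question is whether to condition on pitcher handedness.
Here pitcher handedness is a common cause — it drives both which player a case falls under and the outcome. The crude comparison mixes populations; the stratum-specific rates are the causally relevant ones.
Adjusting over the population distribution of pitcher handedness: 0.459·(0.317−0.456) + 0.541·(0.120−0.168) = -0.090.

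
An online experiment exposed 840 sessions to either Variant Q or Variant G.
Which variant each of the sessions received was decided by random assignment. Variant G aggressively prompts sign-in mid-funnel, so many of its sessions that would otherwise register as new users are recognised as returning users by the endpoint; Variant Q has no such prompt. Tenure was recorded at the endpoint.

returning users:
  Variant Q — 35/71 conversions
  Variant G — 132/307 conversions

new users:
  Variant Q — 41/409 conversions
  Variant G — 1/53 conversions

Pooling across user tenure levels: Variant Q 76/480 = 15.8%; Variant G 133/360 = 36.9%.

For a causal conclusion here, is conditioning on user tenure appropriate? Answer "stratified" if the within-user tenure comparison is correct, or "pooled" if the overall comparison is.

Within every user tenure level Variant Q has the higher rate, yet pooled Variant G does — Simpson's reversal.
User tenure lies on the pathway variant → user tenure → outcome, so adjusting for it blocks the indirect effect. For the total causal effect of variant, use the unadjusted pooled rates.
Pooled: Variant Q 15.8% vs Variant G 36.9%; Variant G is higher overall.

pooled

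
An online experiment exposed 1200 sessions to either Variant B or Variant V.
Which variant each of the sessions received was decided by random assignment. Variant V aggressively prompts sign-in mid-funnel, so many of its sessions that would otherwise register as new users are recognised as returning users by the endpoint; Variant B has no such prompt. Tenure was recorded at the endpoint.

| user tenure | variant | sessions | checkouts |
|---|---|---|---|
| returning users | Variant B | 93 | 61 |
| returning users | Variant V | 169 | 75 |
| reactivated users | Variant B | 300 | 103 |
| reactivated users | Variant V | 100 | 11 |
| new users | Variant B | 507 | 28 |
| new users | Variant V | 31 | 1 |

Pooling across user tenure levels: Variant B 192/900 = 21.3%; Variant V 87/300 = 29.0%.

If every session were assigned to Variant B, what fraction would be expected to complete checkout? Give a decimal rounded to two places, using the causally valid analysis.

The user tenure-specific comparison favours Variant B throughout, but the pooled figures favour Variant V. The question is whether to condition on user tenure.
Stratifying would compare variants among sessions the variants themselves sorted into user tenure groups — a form of selection on an intermediate. The unconditioned pooled rates give the total causal effect.
So P(outcome | do(Variant B)) is just the pooled rate for Variant B: 192/900 = 0.213.

0.21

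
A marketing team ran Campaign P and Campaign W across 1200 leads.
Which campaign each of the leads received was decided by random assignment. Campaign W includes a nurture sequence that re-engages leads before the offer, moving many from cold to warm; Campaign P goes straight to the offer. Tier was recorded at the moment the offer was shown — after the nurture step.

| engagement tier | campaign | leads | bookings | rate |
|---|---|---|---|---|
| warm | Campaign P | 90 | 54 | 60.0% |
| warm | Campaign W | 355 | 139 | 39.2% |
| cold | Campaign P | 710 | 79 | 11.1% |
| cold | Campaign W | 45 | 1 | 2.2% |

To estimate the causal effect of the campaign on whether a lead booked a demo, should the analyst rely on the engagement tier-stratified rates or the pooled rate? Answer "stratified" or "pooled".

Engagement tier here is a post-treatment variable shaped by the campaign; conditioning on it would introduce bias rather than remove it. The overall comparison is the causal one.
Pooled: Campaign P 16.6% vs Campaign W 35.0%; Campaign W is higher overall.

pooled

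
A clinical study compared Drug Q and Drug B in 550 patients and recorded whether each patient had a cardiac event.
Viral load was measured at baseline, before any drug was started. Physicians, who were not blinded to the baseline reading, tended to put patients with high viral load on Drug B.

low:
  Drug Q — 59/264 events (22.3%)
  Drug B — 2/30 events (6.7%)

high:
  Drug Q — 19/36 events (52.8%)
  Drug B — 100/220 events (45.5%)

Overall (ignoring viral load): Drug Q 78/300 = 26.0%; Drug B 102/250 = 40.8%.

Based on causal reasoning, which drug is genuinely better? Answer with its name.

Drug B

The stratified and pooled comparisons disagree (Drug B wins within each viral load; Drug Q wins overall), so the answer turns on the causal role of viral load.
The imbalance in viral load arose from how patients were allocated, not from anything the drug did; and viral load independently affects the outcome. The pooled gap is confounded — condition on viral load.
Within each level — low: 22.3% vs 6.7%; high: 52.8% vs 45.5% — Drug B is lower every time.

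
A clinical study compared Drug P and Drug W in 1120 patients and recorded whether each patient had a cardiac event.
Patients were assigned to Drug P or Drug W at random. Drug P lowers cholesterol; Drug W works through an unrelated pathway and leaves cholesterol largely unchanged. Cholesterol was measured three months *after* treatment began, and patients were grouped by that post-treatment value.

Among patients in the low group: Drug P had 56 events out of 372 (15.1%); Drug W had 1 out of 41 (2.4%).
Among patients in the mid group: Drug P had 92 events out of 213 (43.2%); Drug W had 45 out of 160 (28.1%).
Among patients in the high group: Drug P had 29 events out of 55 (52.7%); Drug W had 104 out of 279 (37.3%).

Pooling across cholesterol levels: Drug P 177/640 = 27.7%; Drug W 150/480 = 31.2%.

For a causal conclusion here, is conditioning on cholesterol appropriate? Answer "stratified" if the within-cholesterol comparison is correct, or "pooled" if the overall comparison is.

The cholesterol-specific comparison favours Drug W throughout, but the pooled figures favour Drug P. The question is whether to condition on cholesterol.
The distribution of cholesterol is itself part of what the drug does — it is an intermediate outcome. Holding it fixed would remove that part of the effect; the total effect is the pooled difference.
Pooled: Drug P 27.7% vs Drug W 31.2%; Drug P is lower overall.

pooled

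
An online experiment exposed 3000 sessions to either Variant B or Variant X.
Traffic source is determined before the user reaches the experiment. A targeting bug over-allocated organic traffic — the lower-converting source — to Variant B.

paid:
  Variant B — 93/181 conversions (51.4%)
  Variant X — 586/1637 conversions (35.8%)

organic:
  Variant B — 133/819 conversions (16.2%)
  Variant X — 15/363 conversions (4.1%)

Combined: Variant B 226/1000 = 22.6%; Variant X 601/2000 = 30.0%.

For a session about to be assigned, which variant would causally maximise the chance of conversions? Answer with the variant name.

The traffic source-specific comparison favours Variant B throughout, but the pooled figures favour Variant X. The question is whether to condition on traffic source.
Traffic source differs across variants for reasons unrelated to any effect of the variant itself, and it separately predicts the outcome — a classic confounder. We must compare within traffic source levels.
Within each level — paid: 51.4% vs 35.8%; organic: 16.2% vs 4.1% — Variant B is higher every time.

Variant B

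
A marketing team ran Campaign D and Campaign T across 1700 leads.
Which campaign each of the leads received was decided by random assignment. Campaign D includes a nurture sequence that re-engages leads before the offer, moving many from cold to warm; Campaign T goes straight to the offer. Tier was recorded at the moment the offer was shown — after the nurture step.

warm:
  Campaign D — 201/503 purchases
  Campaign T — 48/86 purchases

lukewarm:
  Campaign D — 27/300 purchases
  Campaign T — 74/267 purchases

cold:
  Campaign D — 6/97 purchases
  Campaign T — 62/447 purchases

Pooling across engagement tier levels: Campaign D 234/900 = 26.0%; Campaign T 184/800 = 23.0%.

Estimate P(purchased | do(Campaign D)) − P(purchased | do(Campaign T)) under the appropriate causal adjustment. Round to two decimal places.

The engagement tier-specific comparison favours Campaign T throughout, but the pooled figures favour Campaign D. The question is whether to condition on engagement tier.
Stratifying would compare campaigns among leads the campaigns themselves sorted into engagement tier groups — a form of selection on an intermediate. The unconditioned pooled rates give the total causal effect.
The causal difference is the pooled difference: 0.260 − 0.230 = +0.030.

+0.03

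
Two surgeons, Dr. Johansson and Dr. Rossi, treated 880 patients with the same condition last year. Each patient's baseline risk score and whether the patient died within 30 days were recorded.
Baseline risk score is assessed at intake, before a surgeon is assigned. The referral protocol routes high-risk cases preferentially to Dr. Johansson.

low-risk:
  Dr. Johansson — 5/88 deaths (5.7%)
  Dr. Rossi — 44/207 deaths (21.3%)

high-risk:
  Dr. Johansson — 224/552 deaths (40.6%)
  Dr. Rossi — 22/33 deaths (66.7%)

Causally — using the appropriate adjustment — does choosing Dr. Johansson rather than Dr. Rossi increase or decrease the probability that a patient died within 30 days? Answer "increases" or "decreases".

decreases

Since baseline risk score is a pre-existing factor (not a product of the surgeon) and it affects the outcome on its own, it is a confounder. The stratified rates, not the pooled rate, identify the causal effect.
Within each level — low-risk: 5.7% vs 21.3%; high-risk: 40.6% vs 66.7% — Dr. Johansson is lower every time.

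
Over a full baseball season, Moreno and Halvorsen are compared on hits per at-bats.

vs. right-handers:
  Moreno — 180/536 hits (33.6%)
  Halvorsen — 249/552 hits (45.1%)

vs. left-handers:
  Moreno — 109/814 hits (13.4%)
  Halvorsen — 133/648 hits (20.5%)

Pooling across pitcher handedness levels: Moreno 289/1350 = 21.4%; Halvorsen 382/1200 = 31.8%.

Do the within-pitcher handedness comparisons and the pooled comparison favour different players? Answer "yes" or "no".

Within each pitcher handedness level (vs. right-handers 33.6% vs 45.1%; vs. left-handers 13.4% vs 20.5%), Halvorsen has the higher rate every time. Pooled: 21.4% vs 31.8% — Halvorsen has the higher rate overall. They agree.

no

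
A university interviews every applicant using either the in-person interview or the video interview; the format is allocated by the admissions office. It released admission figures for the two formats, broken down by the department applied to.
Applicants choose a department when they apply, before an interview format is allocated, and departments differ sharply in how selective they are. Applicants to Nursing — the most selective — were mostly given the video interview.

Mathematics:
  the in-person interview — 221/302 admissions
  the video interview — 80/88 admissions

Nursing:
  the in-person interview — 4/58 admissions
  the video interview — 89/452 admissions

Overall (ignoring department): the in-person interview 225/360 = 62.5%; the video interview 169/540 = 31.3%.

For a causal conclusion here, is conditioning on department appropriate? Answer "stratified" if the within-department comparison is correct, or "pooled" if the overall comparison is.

stratified

The stratified and pooled comparisons disagree (the video interview wins within each department; the in-person interview wins overall), so the answer turns on the causal role of department.
Here department is a common cause — it drives both which interview format a case falls under and the outcome. The crude comparison mixes populations; the stratum-specific rates are the causally relevant ones.
Within each level — Mathematics: 73.2% vs 90.9%; Nursing: 6.9% vs 19.7% — the video interview is higher every time.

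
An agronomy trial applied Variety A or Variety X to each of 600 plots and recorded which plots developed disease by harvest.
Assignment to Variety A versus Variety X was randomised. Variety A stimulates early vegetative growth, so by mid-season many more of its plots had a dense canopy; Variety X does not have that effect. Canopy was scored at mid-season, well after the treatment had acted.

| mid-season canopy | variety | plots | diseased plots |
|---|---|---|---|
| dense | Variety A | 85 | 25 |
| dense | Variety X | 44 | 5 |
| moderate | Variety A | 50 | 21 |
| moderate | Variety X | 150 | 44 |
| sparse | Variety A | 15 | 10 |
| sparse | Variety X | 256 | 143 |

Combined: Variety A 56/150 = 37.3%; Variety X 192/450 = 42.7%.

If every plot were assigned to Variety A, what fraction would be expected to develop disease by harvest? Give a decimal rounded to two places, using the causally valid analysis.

0.37

Mid-season canopy is recorded after the variety and is itself shifted by it — it sits on the causal path from variety to outcome. Conditioning on a mediator would strip out part of the effect we want; the pooled comparison gives the total causal effect.
So P(outcome | do(Variety A)) is just the pooled rate for Variety A: 56/150 = 0.373.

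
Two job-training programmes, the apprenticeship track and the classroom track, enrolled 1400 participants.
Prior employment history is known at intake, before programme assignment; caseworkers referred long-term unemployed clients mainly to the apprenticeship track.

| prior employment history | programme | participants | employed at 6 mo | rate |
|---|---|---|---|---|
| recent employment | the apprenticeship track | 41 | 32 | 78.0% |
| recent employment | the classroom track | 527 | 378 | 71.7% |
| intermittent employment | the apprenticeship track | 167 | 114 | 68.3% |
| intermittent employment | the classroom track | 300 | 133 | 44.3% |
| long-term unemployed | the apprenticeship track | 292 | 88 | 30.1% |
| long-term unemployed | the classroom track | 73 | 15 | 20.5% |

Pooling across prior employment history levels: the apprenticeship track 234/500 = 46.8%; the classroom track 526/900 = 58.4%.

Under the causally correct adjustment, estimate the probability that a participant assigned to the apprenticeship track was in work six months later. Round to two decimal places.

Here prior employment history is a common cause — it drives both which programme a case falls under and the outcome. The crude comparison mixes populations; the stratum-specific rates are the causally relevant ones.
Standardising the apprenticeship track to the population prior employment history mix: 0.406·32/41 + 0.334·114/167 + 0.261·88/292 = 0.623.

0.62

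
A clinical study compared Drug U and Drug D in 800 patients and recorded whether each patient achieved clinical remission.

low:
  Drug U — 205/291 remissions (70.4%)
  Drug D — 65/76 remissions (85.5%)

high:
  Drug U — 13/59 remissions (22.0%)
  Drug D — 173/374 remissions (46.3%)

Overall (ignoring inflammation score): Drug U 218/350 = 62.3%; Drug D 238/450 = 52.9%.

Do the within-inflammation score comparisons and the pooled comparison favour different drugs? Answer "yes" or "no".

Within each inflammation score level (low 70.4% vs 85.5%; high 22.0% vs 46.3%), Drug D has the higher rate every time. Pooled: 62.3% vs 52.9% — Drug U has the higher rate overall. The two comparisons disagree.

yes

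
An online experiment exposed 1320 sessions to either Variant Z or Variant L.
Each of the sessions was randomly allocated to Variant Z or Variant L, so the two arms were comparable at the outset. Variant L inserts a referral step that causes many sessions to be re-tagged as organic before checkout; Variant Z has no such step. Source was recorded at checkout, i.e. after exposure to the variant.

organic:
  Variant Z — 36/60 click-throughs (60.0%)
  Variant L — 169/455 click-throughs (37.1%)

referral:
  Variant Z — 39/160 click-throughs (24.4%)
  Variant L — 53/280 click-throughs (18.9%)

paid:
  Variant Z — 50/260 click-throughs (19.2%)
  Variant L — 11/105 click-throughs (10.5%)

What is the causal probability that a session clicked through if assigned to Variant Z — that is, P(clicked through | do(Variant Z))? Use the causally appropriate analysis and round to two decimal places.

0.26

Stratifying would compare variants among sessions the variants themselves sorted into traffic source groups — a form of selection on an intermediate. The unconditioned pooled rates give the total causal effect.
So P(outcome | do(Variant Z)) is just the pooled rate for Variant Z: 125/480 = 0.260.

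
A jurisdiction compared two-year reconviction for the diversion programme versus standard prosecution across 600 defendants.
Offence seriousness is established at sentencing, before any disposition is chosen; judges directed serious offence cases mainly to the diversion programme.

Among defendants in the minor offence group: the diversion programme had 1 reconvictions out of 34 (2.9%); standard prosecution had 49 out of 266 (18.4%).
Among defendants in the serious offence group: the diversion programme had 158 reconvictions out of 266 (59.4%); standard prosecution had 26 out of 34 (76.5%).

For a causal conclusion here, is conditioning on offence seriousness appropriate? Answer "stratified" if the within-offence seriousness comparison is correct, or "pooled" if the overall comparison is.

stratified

The stratified and pooled comparisons disagree (the diversion programme wins within each offence seriousness; standard prosecution wins overall), so the answer turns on the causal role of offence seriousness.
The imbalance in offence seriousness arose from how defendants were allocated, not from anything the disposition did; and offence seriousness independently affects the outcome. The pooled gap is confounded — condition on offence seriousness.
Within each level — minor offence: 2.9% vs 18.4%; serious offence: 59.4% vs 76.5% — the diversion programme is lower every time.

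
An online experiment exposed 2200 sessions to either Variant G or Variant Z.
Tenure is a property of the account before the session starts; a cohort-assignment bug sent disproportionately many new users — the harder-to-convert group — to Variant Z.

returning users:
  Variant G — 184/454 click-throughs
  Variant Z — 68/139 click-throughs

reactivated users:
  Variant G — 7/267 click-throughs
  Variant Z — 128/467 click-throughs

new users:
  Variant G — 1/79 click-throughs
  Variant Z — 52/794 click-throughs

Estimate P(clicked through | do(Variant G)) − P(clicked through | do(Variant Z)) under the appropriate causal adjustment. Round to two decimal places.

User tenure differs across variants for reasons unrelated to any effect of the variant itself, and it separately predicts the outcome — a classic confounder. We must compare within user tenure levels.
Adjusting over the population distribution of user tenure: 0.270·(0.405−0.489) + 0.334·(0.026−0.274) + 0.397·(0.013−0.065) = -0.126.

-0.13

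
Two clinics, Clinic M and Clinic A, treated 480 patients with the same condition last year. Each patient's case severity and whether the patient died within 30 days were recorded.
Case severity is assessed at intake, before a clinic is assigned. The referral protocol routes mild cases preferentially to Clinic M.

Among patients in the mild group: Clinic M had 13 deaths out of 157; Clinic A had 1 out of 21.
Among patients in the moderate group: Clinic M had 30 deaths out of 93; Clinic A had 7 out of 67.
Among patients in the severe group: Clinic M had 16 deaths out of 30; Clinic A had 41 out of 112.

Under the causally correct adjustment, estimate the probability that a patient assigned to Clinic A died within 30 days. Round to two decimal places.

0.16

Nothing the clinic does changes case severity; the imbalance is an allocation artefact. With case severity also predicting the outcome, the pooled figure is confounded, and the within-stratum comparison is the causal one.
Standardising Clinic A to the population case severity mix: 0.371·1/21 + 0.333·7/67 + 0.296·41/112 = 0.161.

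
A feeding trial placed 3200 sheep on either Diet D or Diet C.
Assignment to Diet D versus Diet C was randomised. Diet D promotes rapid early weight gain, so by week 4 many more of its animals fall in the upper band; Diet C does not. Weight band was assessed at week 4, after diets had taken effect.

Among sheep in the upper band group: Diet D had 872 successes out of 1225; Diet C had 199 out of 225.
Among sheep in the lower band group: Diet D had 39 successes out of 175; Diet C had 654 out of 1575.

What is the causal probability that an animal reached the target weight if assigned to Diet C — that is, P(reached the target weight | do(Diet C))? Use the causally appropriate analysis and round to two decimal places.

0.47

Week-4 weight band is downstream of the diet. One should not condition on a consequence of treatment, so the overall rates are the right comparison.
So P(outcome | do(Diet C)) is just the pooled rate for Diet C: 853/1800 = 0.474.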